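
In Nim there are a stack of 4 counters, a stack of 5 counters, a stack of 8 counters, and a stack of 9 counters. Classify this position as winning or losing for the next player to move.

Compute the nim-sum pairwise:
4 ⊕ 5 = 1
1 ⊕ 8 = 9
9 ⊕ 9 = 0
The nim-sum is 0, so this is a P-position: the player to move is in a losing position under optimal play.

Losing position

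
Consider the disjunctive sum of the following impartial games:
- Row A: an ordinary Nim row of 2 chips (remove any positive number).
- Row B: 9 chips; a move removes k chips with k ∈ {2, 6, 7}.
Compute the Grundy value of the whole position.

Row A is a plain Nim row of size 2, so its Grundy value is 2.
Grundy values for row B (subtraction set {2, 6, 7}):
k:     0  1  2  3  4  5  6  7  8  9
g(k):  0  0  1  1  0  0  1  1  2  0
So g(9) = 0.
By the Sprague-Grundy theorem, the Grundy value of a sum of independent games is the XOR of the component values.
Combined value = 2 ⊕ 0 = 2.

2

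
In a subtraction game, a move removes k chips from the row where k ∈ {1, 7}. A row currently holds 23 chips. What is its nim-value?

Grundy values for subtraction set {1, 7}:
k:     0  1  2  3  4  5  6  7  8  9 10 11 12 13 14 15 16 17 18 19 20 21 22 23
g(k):  0  1  0  1  0  1  0  1  0  1  0  1  0  1  0  1  0  1  0  1  0  1  0  1
So g(23) = 1.

1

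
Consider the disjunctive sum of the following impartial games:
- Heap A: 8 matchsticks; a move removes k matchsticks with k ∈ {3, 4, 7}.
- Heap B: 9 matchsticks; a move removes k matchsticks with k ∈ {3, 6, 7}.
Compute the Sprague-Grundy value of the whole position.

Grundy values for heap A (subtraction set {3, 4, 7}):
g(0) = mex{} = 0
g(1) = mex{} = 0
g(2) = mex{} = 0
g(3) = mex{0} = 1
g(4) = mex{0} = 1
g(5) = mex{0} = 1
g(6) = mex{0,1} = 2
g(7) = mex{0,1} = 2
g(8) = mex{0,1} = 2
So g(8) = 2.
Grundy values for heap B (subtraction set {3, 6, 7}):
k:     0  1  2  3  4  5  6  7  8  9
g(k):  0  0  0  1  1  1  2  2  2  3
So g(9) = 3.
The value of a disjunctive sum is the nim-sum of the parts.
Combined value = 2 XOR 3 = 1.

1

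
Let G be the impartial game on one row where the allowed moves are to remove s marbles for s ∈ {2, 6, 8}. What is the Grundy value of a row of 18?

0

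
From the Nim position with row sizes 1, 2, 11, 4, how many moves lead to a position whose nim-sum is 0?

1

In binary:
  0001  (1)
  0010  (2)
  1011  (11)
  0100  (4)
  ----
  1100  (12)
The overall nim-sum is X = 12. A row of size p has a winning move iff p XOR X < p (reduce it to p XOR X).
  1: 1 XOR 12 = 13 ≥ 1 — no move.
  2: 2 XOR 12 = 14 ≥ 2 — no move.
  11: 11 XOR 12 = 7 < 11 — winning move (to 7).
  4: 4 XOR 12 = 8 ≥ 4 — no move.
That gives 1 winning move.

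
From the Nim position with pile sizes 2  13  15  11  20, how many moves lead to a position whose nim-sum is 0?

1

Compute the nim-sum pairwise:
2 ^ 13 = 15
15 ^ 15 = 0
0 ^ 11 = 11
11 ^ 20 = 31
The overall nim-sum is X = 31. A pile of size p has a winning move iff p XOR X < p (reduce it to p XOR X).
  2: 2 XOR 31 = 29 ≥ 2 — no move.
  13: 13 XOR 31 = 18 ≥ 13 — no move.
  15: 15 XOR 31 = 16 ≥ 15 — no move.
  11: 11 XOR 31 = 20 ≥ 11 — no move.
  20: 20 XOR 31 = 11 < 20 — winning move (to 11).
That gives 1 winning move.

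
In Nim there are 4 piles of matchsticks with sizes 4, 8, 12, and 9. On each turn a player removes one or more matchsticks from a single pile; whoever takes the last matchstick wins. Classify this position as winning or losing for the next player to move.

Winning position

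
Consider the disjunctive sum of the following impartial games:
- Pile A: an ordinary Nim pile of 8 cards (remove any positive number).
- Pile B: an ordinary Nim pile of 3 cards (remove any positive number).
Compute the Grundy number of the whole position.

11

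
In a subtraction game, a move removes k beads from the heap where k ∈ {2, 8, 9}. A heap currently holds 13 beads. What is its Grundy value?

Grundy values for subtraction set {2, 8, 9}:
k:     0  1  2  3  4  5  6  7  8  9 10 11 12 13
g(k):  0  0  1  1  0  0  1  1  2  2  3  0  2  1
So g(13) = 1.

1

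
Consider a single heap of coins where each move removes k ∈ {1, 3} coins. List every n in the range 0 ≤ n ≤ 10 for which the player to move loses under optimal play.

Grundy values for subtraction set {1, 3}:
g(0) = mex{} = 0
g(1) = mex{0} = 1
g(2) = mex{1} = 0
g(3) = mex{0} = 1
g(4) = mex{1} = 0
g(5) = mex{0} = 1
g(6) = mex{1} = 0
g(7) = mex{0} = 1
g(8) = mex{1} = 0
g(9) = mex{0} = 1
g(10) = mex{1} = 0
The P-positions (g = 0) in 0..10 are 0, 2, 4, 6, 8, 10.

0, 2, 4, 6, 8, 10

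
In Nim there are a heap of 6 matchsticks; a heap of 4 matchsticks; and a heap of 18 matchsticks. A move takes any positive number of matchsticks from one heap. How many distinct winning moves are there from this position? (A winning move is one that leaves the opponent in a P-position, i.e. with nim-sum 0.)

1

Compute the nim-sum pairwise:
6 ^ 4 = 2
2 ^ 18 = 16
The overall nim-sum is X = 16. A heap of size p has a winning move iff p XOR X < p (reduce it to p XOR X).
  6: 6 XOR 16 = 22 ≥ 6 — no move.
  4: 4 XOR 16 = 20 ≥ 4 — no move.
  18: 18 XOR 16 = 2 < 18 — winning move (to 2).
That gives 1 winning move.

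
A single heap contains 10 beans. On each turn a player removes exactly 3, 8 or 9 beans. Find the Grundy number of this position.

1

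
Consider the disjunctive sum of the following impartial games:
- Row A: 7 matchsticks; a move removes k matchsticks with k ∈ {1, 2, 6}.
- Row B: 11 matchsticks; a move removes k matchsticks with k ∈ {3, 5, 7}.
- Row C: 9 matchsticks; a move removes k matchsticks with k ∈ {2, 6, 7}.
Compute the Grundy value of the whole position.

For row A, compute g(0), g(1), … with moves {1, 2, 6}:
g(0) = mex{} = 0
g(1) = mex{0} = 1
g(2) = mex{0,1} = 2
g(3) = mex{1,2} = 0
g(4) = mex{0,2} = 1
g(5) = mex{0,1} = 2
g(6) = mex{0,1,2} = 3
g(7) = mex{1,2,3} = 0
So g(7) = 0.
Grundy values for row B (subtraction set {3, 5, 7}):
k:     0  1  2  3  4  5  6  7  8  9 10 11
g(k):  0  0  0  1  1  1  2  2  2  3  0  0
So g(11) = 0.
Build the Grundy sequence for row C with g(k) = mex{g(k−s) : s ∈ {2, 6, 7}, s ≤ k}:
k:     0  1  2  3  4  5  6  7  8  9
g(k):  0  0  1  1  0  0  1  1  2  0
So g(9) = 0.
By the Sprague-Grundy theorem, the Grundy value of a sum of independent games is the XOR of the component values.
Combined value = 0 ⊕ 0 ⊕ 0 = 0.

0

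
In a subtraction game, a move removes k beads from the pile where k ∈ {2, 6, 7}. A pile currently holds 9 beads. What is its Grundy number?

0

Compute g(0), g(1), … for moves {2, 6, 7}:
g(0) = mex{} = 0
g(1) = mex{} = 0
g(2) = mex{0} = 1
g(3) = mex{0} = 1
g(4) = mex{1} = 0
g(5) = mex{1} = 0
g(6) = mex{0} = 1
g(7) = mex{0} = 1
g(8) = mex{0,1} = 2
g(9) = mex{1} = 0
So g(9) = 0.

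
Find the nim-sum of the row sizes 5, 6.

3

Bitwise XOR of the heap sizes:
  101  (5)
  110  (6)
  ---
  011  (3)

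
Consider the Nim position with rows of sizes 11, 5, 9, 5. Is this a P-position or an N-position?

N-position

Bitwise XOR of the heap sizes:
  1011  (11)
  0101  (5)
  1001  (9)
  0101  (5)
  ----
  0010  (2)
The nim-sum is 2 ≠ 0, so this is an N-position: the player to move can win.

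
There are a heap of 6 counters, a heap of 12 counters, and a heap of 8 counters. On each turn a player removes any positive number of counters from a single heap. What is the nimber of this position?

In binary:
  0110  (6)
  1100  (12)
  1000  (8)
  ----
  0010  (2)

2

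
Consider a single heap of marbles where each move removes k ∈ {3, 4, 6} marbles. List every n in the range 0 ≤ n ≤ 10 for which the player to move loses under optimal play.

0, 1, 2, 9, 10

Build the Grundy sequence with g(k) = mex{g(k−s) : s ∈ {3, 4, 6}, s ≤ k}:
k:     0  1  2  3  4  5  6  7  8  9 10
g(k):  0  0  0  1  1  1  2  2  2  0  0
The P-positions (g = 0) in 0..10 are 0, 1, 2, 9, 10.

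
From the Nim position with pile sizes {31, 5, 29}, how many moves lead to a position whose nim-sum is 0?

In binary:
  11111  (31)
  00101  (5)
  11101  (29)
  -----
  00111  (7)
The overall nim-sum is X = 7. A pile of size p has a winning move iff p XOR X < p (reduce it to p XOR X).
  31: 31 XOR 7 = 24 < 31 — winning move (to 24).
  5: 5 XOR 7 = 2 < 5 — winning move (to 2).
  29: 29 XOR 7 = 26 < 29 — winning move (to 26).
That gives 3 winning moves.

3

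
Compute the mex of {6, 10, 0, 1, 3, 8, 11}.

2

The values 0, 1 are all present; 2 is the first non-negative integer missing from the set.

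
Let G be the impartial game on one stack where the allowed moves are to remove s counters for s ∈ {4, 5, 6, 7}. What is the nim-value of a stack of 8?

2

Compute g(0), g(1), … for moves {4, 5, 6, 7}:
k:     0  1  2  3  4  5  6  7  8
g(k):  0  0  0  0  1  1  1  1  2
So g(8) = 2.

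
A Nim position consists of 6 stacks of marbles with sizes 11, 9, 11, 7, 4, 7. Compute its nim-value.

Bitwise XOR of the heap sizes:
  1011  (11)
  1001  (9)
  1011  (11)
  0111  (7)
  0100  (4)
  0111  (7)
  ----
  1101  (13)

13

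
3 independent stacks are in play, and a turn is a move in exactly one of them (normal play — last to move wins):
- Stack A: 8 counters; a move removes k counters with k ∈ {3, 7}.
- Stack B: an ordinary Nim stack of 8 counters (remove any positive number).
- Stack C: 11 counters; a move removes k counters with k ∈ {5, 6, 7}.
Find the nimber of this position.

8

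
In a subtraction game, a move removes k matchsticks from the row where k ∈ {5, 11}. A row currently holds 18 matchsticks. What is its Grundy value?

Build the Grundy sequence with g(k) = mex{g(k−s) : s ∈ {5, 11}, s ≤ k}:
k:     0  1  2  3  4  5  6  7  8  9 10 11 12 13 14 15 16 17 18
g(k):  0  0  0  0  0  1  1  1  1  1  0  2  2  2  2  1  0  0  0
So g(18) = 0.

0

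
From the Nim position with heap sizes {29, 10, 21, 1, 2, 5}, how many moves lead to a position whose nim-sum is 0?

3

Bitwise XOR of the heap sizes:
  11101  (29)
  01010  (10)
  10101  (21)
  00001  (1)
  00010  (2)
  00101  (5)
  -----
  00100  (4)
The overall nim-sum is X = 4. A heap of size p has a winning move iff p XOR X < p (reduce it to p XOR X).
  29: 29 XOR 4 = 25 < 29 — winning move (to 25).
  10: 10 XOR 4 = 14 ≥ 10 — no move.
  21: 21 XOR 4 = 17 < 21 — winning move (to 17).
  1: 1 XOR 4 = 5 ≥ 1 — no move.
  2: 2 XOR 4 = 6 ≥ 2 — no move.
  5: 5 XOR 4 = 1 < 5 — winning move (to 1).
That gives 3 winning moves.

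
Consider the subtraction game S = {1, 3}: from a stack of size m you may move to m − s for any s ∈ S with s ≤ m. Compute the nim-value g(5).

1

Compute g(0), g(1), … for moves {1, 3}:
g(0) = mex{} = 0
g(1) = mex{0} = 1
g(2) = mex{1} = 0
g(3) = mex{0} = 1
g(4) = mex{1} = 0
g(5) = mex{0} = 1
So g(5) = 1.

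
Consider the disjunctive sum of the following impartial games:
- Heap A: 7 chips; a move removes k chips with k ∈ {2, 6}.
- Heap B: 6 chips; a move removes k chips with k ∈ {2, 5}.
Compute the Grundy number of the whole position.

0

Build the Grundy sequence for heap A with g(k) = mex{g(k−s) : s ∈ {2, 6}, s ≤ k}:
g(0) = mex{} = 0
g(1) = mex{} = 0
g(2) = mex{0} = 1
g(3) = mex{0} = 1
g(4) = mex{1} = 0
g(5) = mex{1} = 0
g(6) = mex{0} = 1
g(7) = mex{0} = 1
So g(7) = 1.
Grundy values for heap B (subtraction set {2, 5}):
g(0) = mex{} = 0
g(1) = mex{} = 0
g(2) = mex{0} = 1
g(3) = mex{0} = 1
g(4) = mex{1} = 0
g(5) = mex{0,1} = 2
g(6) = mex{0} = 1
So g(6) = 1.
The value of a disjunctive sum is the nim-sum of the parts.
Combined value = 1 ⊕ 1 = 0.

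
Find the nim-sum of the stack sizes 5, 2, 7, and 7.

7

Nim-sum: 5 XOR 2 XOR 7 XOR 7 = 7.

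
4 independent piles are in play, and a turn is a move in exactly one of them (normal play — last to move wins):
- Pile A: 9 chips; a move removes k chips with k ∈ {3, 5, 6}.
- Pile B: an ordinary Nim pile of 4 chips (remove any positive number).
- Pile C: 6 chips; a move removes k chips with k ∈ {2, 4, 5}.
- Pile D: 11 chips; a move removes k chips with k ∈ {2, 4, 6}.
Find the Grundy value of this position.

Build the Grundy sequence for pile A with g(k) = mex{g(k−s) : s ∈ {3, 5, 6}, s ≤ k}:
g(0) = mex{} = 0
g(1) = mex{} = 0
g(2) = mex{} = 0
g(3) = mex{0} = 1
g(4) = mex{0} = 1
g(5) = mex{0} = 1
g(6) = mex{0,1} = 2
g(7) = mex{0,1} = 2
g(8) = mex{0,1} = 2
g(9) = mex{1,2} = 0
So g(9) = 0.
Pile B is a plain Nim pile of size 4, so its Grundy value is 4.
For pile C, compute g(0), g(1), … with moves {2, 4, 5}:
g(0) = mex{} = 0
g(1) = mex{} = 0
g(2) = mex{0} = 1
g(3) = mex{0} = 1
g(4) = mex{0,1} = 2
g(5) = mex{0,1} = 2
g(6) = mex{0,1,2} = 3
So g(6) = 3.
For pile D, compute g(0), g(1), … with moves {2, 4, 6}:
g(0) = mex{} = 0
g(1) = mex{} = 0
g(2) = mex{0} = 1
g(3) = mex{0} = 1
g(4) = mex{0,1} = 2
g(5) = mex{0,1} = 2
g(6) = mex{0,1,2} = 3
g(7) = mex{0,1,2} = 3
g(8) = mex{1,2,3} = 0
g(9) = mex{1,2,3} = 0
g(10) = mex{0,2,3} = 1
g(11) = mex{0,2,3} = 1
So g(11) = 1.
By the Sprague-Grundy theorem, the Grundy value of a sum of independent games is the XOR of the component values.
Combined value = 0 XOR 4 XOR 3 XOR 1 = 6.

6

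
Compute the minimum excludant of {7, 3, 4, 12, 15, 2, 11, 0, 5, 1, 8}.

6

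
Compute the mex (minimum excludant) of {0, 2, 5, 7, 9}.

0 is in the set but 1 is not, so the mex is 1.

1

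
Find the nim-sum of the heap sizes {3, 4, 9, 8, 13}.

11

Bitwise XOR of the heap sizes:
  0011  (3)
  0100  (4)
  1001  (9)
  1000  (8)
  1101  (13)
  ----
  1011  (11)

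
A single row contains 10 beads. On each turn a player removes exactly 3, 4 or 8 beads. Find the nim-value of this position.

Grundy values for subtraction set {3, 4, 8}:
g(0) = mex{} = 0
g(1) = mex{} = 0
g(2) = mex{} = 0
g(3) = mex{0} = 1
g(4) = mex{0} = 1
g(5) = mex{0} = 1
g(6) = mex{0,1} = 2
g(7) = mex{1} = 0
g(8) = mex{0,1} = 2
g(9) = mex{0,1,2} = 3
g(10) = mex{0,2} = 1
So g(10) = 1.

1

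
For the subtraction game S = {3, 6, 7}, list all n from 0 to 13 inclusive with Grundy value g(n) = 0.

Build the Grundy sequence with g(k) = mex{g(k−s) : s ∈ {3, 6, 7}, s ≤ k}:
k:     0  1  2  3  4  5  6  7  8  9 10 11 12 13
g(k):  0  0  0  1  1  1  2  2  2  3  0  0  0  1
The P-positions (g = 0) in 0..13 are 0, 1, 2, 10, 11, 12.

0, 1, 2, 10, 11, 12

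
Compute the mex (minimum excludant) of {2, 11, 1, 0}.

The values 0, 1, 2 are all present; 3 is the first non-negative integer missing from the set.

3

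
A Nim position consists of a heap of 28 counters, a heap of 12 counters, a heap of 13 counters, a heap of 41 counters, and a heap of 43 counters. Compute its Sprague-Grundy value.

31

Bitwise XOR of the heap sizes:
  011100  (28)
  001100  (12)
  001101  (13)
  101001  (41)
  101011  (43)
  ------
  011111  (31)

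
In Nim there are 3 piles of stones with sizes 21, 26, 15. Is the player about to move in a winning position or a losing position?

Bitwise XOR of the heap sizes:
  10101  (21)
  11010  (26)
  01111  (15)
  -----
  00000  (0)
The nim-sum is 0, so this is a P-position: the player to move is in a losing position under optimal play.

Losing position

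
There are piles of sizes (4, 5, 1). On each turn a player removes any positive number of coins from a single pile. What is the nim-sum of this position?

Write each in binary and XOR column by column:
  100  (4)
  101  (5)
  001  (1)
  ---
  000  (0)

0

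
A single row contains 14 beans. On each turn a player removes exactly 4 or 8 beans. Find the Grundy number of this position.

Build the Grundy sequence with g(k) = mex{g(k−s) : s ∈ {4, 8}, s ≤ k}:
k:     0  1  2  3  4  5  6  7  8  9 10 11 12 13 14
g(k):  0  0  0  0  1  1  1  1  2  2  2  2  0  0  0
So g(14) = 0.

0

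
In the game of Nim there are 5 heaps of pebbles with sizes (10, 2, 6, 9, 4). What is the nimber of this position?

3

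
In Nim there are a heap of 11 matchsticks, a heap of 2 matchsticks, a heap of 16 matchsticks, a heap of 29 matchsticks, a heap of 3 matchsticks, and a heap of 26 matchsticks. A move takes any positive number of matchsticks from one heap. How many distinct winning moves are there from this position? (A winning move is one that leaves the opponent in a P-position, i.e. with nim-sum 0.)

3

Compute the nim-sum pairwise:
11 ^ 2 = 9
9 ^ 16 = 25
25 ^ 29 = 4
4 ^ 3 = 7
7 ^ 26 = 29
The overall nim-sum is X = 29. A heap of size p has a winning move iff p XOR X < p (reduce it to p XOR X).
  11: 11 XOR 29 = 22 ≥ 11 — no move.
  2: 2 XOR 29 = 31 ≥ 2 — no move.
  16: 16 XOR 29 = 13 < 16 — winning move (to 13).
  29: 29 XOR 29 = 0 < 29 — winning move (to 0).
  3: 3 XOR 29 = 30 ≥ 3 — no move.
  26: 26 XOR 29 = 7 < 26 — winning move (to 7).
That gives 3 winning moves.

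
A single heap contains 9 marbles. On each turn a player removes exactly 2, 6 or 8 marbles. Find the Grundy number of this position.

Compute g(0), g(1), … for moves {2, 6, 8}:
k:     0  1  2  3  4  5  6  7  8  9
g(k):  0  0  1  1  0  0  1  1  2  2
So g(9) = 2.

2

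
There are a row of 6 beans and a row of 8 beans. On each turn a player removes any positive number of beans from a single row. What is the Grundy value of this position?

Compute the nim-sum pairwise:
6 XOR 8 = 14

14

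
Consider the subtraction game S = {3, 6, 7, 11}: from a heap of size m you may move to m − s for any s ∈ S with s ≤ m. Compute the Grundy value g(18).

1

Build the Grundy sequence with g(k) = mex{g(k−s) : s ∈ {3, 6, 7, 11}, s ≤ k}:
k:     0  1  2  3  4  5  6  7  8  9 10 11 12 13 14 15 16 17 18
g(k):  0  0  0  1  1  1  2  2  2  3  0  3  4  1  0  0  2  1  1
So g(18) = 1.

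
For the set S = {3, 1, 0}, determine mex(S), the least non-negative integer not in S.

The values 0, 1 are all present; 2 is the first non-negative integer missing from the set.

2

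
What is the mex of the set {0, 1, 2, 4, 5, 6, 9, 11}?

3

The values 0, 1, 2 are all present; 3 is the first non-negative integer missing from the set.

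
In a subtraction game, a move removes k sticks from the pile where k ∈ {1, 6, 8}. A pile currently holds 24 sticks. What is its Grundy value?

Build the Grundy sequence with g(k) = mex{g(k−s) : s ∈ {1, 6, 8}, s ≤ k}:
k:     0  1  2  3  4  5  6  7  8  9 10 11 12 13 14 15 16 17 18 19 20 21 22 23 24
g(k):  0  1  0  1  0  1  2  0  1  0  1  0  1  2  0  1  0  1  0  1  2  0  1  0  1
So g(24) = 1.

1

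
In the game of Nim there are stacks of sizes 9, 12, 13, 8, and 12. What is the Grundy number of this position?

Compute the nim-sum pairwise:
9 ⊕ 12 = 5
5 ⊕ 13 = 8
8 ⊕ 8 = 0
0 ⊕ 12 = 12

12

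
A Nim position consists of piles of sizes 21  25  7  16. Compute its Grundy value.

27

Bitwise XOR of the heap sizes:
  10101  (21)
  11001  (25)
  00111  (7)
  10000  (16)
  -----
  11011  (27)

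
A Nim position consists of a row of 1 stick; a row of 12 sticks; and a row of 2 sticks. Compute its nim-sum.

15

In binary:
  0001  (1)
  1100  (12)
  0010  (2)
  ----
  1111  (15)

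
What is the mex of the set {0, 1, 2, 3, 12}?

4

The values 0, 1, 2, 3 are all present; 4 is the first non-negative integer missing from the set.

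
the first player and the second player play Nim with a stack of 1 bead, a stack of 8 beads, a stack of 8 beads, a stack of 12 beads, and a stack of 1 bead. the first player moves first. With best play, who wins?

In binary:
  0001  (1)
  1000  (8)
  1000  (8)
  1100  (12)
  0001  (1)
  ----
  1100  (12)
The nim-sum is 12 ≠ 0, so this is an N-position: the player to move can win; the first player has a winning move.

the first player wins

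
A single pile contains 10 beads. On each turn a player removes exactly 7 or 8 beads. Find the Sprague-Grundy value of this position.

1

Grundy values for subtraction set {7, 8}:
k:     0  1  2  3  4  5  6  7  8  9 10
g(k):  0  0  0  0  0  0  0  1  1  1  1
So g(10) = 1.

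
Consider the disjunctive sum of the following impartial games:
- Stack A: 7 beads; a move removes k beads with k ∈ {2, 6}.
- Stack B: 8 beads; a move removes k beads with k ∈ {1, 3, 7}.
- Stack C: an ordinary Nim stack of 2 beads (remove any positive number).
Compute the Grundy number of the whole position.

For stack A, compute g(0), g(1), … with moves {2, 6}:
g(0) = mex{} = 0
g(1) = mex{} = 0
g(2) = mex{0} = 1
g(3) = mex{0} = 1
g(4) = mex{1} = 0
g(5) = mex{1} = 0
g(6) = mex{0} = 1
g(7) = mex{0} = 1
So g(7) = 1.
Build the Grundy sequence for stack B with g(k) = mex{g(k−s) : s ∈ {1, 3, 7}, s ≤ k}:
g(0) = mex{} = 0
g(1) = mex{0} = 1
g(2) = mex{1} = 0
g(3) = mex{0} = 1
g(4) = mex{1} = 0
g(5) = mex{0} = 1
g(6) = mex{1} = 0
g(7) = mex{0} = 1
g(8) = mex{1} = 0
So g(8) = 0.
Stack C is a plain Nim stack of size 2, so its Grundy value is 2.
The value of a disjunctive sum is the nim-sum of the parts.
Combined value = 1 XOR 0 XOR 2 = 3.

3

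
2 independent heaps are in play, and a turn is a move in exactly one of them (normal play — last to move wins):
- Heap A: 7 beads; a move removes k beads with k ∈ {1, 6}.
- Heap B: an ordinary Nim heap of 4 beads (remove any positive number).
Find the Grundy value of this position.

4

For heap A, compute g(0), g(1), … with moves {1, 6}:
g(0) = mex{} = 0
g(1) = mex{0} = 1
g(2) = mex{1} = 0
g(3) = mex{0} = 1
g(4) = mex{1} = 0
g(5) = mex{0} = 1
g(6) = mex{0,1} = 2
g(7) = mex{1,2} = 0
So g(7) = 0.
Heap B is a plain Nim heap of size 4, so its Grundy value is 4.
The value of a disjunctive sum is the nim-sum of the parts.
Combined value = 0 ⊕ 4 = 4.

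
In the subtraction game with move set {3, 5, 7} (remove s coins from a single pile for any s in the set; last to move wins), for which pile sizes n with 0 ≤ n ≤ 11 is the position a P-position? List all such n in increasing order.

0, 1, 2, 10, 11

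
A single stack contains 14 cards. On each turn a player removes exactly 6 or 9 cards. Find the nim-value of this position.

Compute g(0), g(1), … for moves {6, 9}:
k:     0  1  2  3  4  5  6  7  8  9 10 11 12 13 14
g(k):  0  0  0  0  0  0  1  1  1  1  1  1  2  2  2
So g(14) = 2.

2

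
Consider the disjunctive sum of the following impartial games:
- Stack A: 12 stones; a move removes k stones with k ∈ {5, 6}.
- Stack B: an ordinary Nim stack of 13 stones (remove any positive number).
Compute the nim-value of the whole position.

Grundy values for stack A (subtraction set {5, 6}):
k:     0  1  2  3  4  5  6  7  8  9 10 11 12
g(k):  0  0  0  0  0  1  1  1  1  1  2  0  0
So g(12) = 0.
Stack B is a plain Nim stack of size 13, so its Grundy value is 13.
By the Sprague-Grundy theorem, the Grundy value of a sum of independent games is the XOR of the component values.
Combined value = 0 ⊕ 13 = 13.

13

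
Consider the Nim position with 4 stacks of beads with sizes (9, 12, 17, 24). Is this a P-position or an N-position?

Bitwise XOR of the heap sizes:
  01001  (9)
  01100  (12)
  10001  (17)
  11000  (24)
  -----
  01100  (12)
The nim-sum is 12 ≠ 0, so this is an N-position: the player to move can win.

N-position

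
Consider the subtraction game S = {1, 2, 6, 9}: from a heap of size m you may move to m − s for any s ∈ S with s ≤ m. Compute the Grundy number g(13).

3

Compute g(0), g(1), … for moves {1, 2, 6, 9}:
k:     0  1  2  3  4  5  6  7  8  9 10 11 12 13
g(k):  0  1  2  0  1  2  3  0  1  2  0  1  2  3
So g(13) = 3.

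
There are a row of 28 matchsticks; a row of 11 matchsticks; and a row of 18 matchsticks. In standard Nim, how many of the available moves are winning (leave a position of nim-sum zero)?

Write each in binary and XOR column by column:
  11100  (28)
  01011  (11)
  10010  (18)
  -----
  00101  (5)
The overall nim-sum is X = 5. A row of size p has a winning move iff p XOR X < p (reduce it to p XOR X).
  28: 28 XOR 5 = 25 < 28 — winning move (to 25).
  11: 11 XOR 5 = 14 ≥ 11 — no move.
  18: 18 XOR 5 = 23 ≥ 18 — no move.
That gives 1 winning move.

1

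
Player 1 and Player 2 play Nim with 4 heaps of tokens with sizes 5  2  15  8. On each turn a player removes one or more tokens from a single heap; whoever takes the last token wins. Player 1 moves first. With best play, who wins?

Write each in binary and XOR column by column:
  0101  (5)
  0010  (2)
  1111  (15)
  1000  (8)
  ----
  0000  (0)
The nim-sum is 0, so this is a P-position: the player to move is in a losing position under optimal play; Player 1 is about to move from it and so loses — Player 2 wins.

Player 2 wins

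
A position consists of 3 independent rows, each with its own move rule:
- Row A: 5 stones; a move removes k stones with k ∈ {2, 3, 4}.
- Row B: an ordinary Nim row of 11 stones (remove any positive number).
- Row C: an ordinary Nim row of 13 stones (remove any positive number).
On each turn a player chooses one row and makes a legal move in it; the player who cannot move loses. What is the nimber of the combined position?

4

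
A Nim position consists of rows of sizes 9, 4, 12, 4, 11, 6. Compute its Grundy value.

8

Nim-sum: 9 ^ 4 ^ 12 ^ 4 ^ 11 ^ 6 = 8.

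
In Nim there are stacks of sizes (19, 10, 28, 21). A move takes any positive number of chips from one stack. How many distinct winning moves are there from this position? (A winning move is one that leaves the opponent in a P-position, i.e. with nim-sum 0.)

Write each in binary and XOR column by column:
  10011  (19)
  01010  (10)
  11100  (28)
  10101  (21)
  -----
  10000  (16)
The overall nim-sum is X = 16. A stack of size p has a winning move iff p XOR X < p (reduce it to p XOR X).
  19: 19 XOR 16 = 3 < 19 — winning move (to 3).
  10: 10 XOR 16 = 26 ≥ 10 — no move.
  28: 28 XOR 16 = 12 < 28 — winning move (to 12).
  21: 21 XOR 16 = 5 < 21 — winning move (to 5).
That gives 3 winning moves.

3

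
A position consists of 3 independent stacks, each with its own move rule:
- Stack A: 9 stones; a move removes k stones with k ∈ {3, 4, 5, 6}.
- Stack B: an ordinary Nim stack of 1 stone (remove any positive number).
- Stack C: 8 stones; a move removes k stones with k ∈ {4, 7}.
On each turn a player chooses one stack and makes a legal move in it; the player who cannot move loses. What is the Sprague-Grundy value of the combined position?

Grundy values for stack A (subtraction set {3, 4, 5, 6}):
g(0) = mex{} = 0
g(1) = mex{} = 0
g(2) = mex{} = 0
g(3) = mex{0} = 1
g(4) = mex{0} = 1
g(5) = mex{0} = 1
g(6) = mex{0,1} = 2
g(7) = mex{0,1} = 2
g(8) = mex{0,1} = 2
g(9) = mex{1,2} = 0
So g(9) = 0.
Stack B is a plain Nim stack of size 1, so its Grundy value is 1.
For stack C, compute g(0), g(1), … with moves {4, 7}:
g(0) = mex{} = 0
g(1) = mex{} = 0
g(2) = mex{} = 0
g(3) = mex{} = 0
g(4) = mex{0} = 1
g(5) = mex{0} = 1
g(6) = mex{0} = 1
g(7) = mex{0} = 1
g(8) = mex{0,1} = 2
So g(8) = 2.
By the Sprague-Grundy theorem, the Grundy value of a sum of independent games is the XOR of the component values.
Combined value = 0 XOR 1 XOR 2 = 3.

3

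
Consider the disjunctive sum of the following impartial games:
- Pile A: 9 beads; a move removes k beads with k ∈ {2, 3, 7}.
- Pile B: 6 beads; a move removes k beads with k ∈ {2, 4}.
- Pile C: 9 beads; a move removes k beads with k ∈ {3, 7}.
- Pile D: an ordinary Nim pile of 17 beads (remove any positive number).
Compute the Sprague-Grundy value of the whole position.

18

Grundy values for pile A (subtraction set {2, 3, 7}):
k:     0  1  2  3  4  5  6  7  8  9
g(k):  0  0  1  1  2  0  0  1  1  2
So g(9) = 2.
Build the Grundy sequence for pile B with g(k) = mex{g(k−s) : s ∈ {2, 4}, s ≤ k}:
k:     0  1  2  3  4  5  6
g(k):  0  0  1  1  2  2  0
So g(6) = 0.
For pile C, compute g(0), g(1), … with moves {3, 7}:
g(0) = mex{} = 0
g(1) = mex{} = 0
g(2) = mex{} = 0
g(3) = mex{0} = 1
g(4) = mex{0} = 1
g(5) = mex{0} = 1
g(6) = mex{1} = 0
g(7) = mex{0,1} = 2
g(8) = mex{0,1} = 2
g(9) = mex{0} = 1
So g(9) = 1.
Pile D is a plain Nim pile of size 17, so its Grundy value is 17.
The value of a disjunctive sum is the nim-sum of the parts.
Combined value = 2 ⊕ 0 ⊕ 1 ⊕ 17 = 18.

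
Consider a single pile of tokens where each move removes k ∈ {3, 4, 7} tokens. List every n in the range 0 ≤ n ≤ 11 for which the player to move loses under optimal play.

0, 1, 2, 10, 11

Compute g(0), g(1), … for moves {3, 4, 7}:
g(0) = mex{} = 0
g(1) = mex{} = 0
g(2) = mex{} = 0
g(3) = mex{0} = 1
g(4) = mex{0} = 1
g(5) = mex{0} = 1
g(6) = mex{0,1} = 2
g(7) = mex{0,1} = 2
g(8) = mex{0,1} = 2
g(9) = mex{0,1,2} = 3
g(10) = mex{1,2} = 0
g(11) = mex{1,2} = 0
The P-positions (g = 0) in 0..11 are 0, 1, 2, 10, 11.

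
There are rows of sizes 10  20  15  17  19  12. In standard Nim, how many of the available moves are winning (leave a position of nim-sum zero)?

3

Nim-sum: 10 XOR 20 XOR 15 XOR 17 XOR 19 XOR 12 = 31.
The overall nim-sum is X = 31. A row of size p has a winning move iff p XOR X < p (reduce it to p XOR X).
  10: 10 XOR 31 = 21 ≥ 10 — no move.
  20: 20 XOR 31 = 11 < 20 — winning move (to 11).
  15: 15 XOR 31 = 16 ≥ 15 — no move.
  17: 17 XOR 31 = 14 < 17 — winning move (to 14).
  19: 19 XOR 31 = 12 < 19 — winning move (to 12).
  12: 12 XOR 31 = 19 ≥ 12 — no move.
That gives 3 winning moves.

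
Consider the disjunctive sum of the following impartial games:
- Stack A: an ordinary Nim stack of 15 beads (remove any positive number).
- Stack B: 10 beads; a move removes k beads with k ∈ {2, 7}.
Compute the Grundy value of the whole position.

15

Stack A is a plain Nim stack of size 15, so its Grundy value is 15.
For stack B, compute g(0), g(1), … with moves {2, 7}:
g(0) = mex{} = 0
g(1) = mex{} = 0
g(2) = mex{0} = 1
g(3) = mex{0} = 1
g(4) = mex{1} = 0
g(5) = mex{1} = 0
g(6) = mex{0} = 1
g(7) = mex{0} = 1
g(8) = mex{0,1} = 2
g(9) = mex{1} = 0
g(10) = mex{1,2} = 0
So g(10) = 0.
The value of a disjunctive sum is the nim-sum of the parts.
Combined value = 15 XOR 0 = 15.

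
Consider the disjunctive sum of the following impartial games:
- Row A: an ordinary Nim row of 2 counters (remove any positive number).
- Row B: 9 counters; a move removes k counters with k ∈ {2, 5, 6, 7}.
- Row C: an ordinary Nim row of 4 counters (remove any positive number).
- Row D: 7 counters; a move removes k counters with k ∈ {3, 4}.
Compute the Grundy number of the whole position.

4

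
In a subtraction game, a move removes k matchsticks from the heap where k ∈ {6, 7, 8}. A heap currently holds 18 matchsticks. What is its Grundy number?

Build the Grundy sequence with g(k) = mex{g(k−s) : s ∈ {6, 7, 8}, s ≤ k}:
k:     0  1  2  3  4  5  6  7  8  9 10 11 12 13 14 15 16 17 18
g(k):  0  0  0  0  0  0  1  1  1  1  1  1  2  2  0  0  0  0  0
So g(18) = 0.

0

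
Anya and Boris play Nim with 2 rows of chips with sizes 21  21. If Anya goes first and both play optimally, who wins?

Nim-sum: 21 XOR 21 = 0.
The nim-sum is 0, so this is a P-position: the player to move is in a losing position under optimal play; Anya is about to move from it and so loses — Boris wins.

Boris wins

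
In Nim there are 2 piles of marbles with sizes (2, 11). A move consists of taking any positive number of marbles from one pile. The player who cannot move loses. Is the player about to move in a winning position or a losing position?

Winning position

Compute the nim-sum pairwise:
2 ⊕ 11 = 9
The nim-sum is 9 ≠ 0, so this is an N-position: the player to move can win.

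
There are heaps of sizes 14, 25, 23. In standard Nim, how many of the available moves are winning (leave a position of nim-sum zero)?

0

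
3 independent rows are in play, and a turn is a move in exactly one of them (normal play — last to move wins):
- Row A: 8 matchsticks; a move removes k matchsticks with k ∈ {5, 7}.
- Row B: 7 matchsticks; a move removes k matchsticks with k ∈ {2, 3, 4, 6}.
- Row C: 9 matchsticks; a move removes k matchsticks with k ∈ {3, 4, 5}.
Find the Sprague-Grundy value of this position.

2

Build the Grundy sequence for row A with g(k) = mex{g(k−s) : s ∈ {5, 7}, s ≤ k}:
g(0) = mex{} = 0
g(1) = mex{} = 0
g(2) = mex{} = 0
g(3) = mex{} = 0
g(4) = mex{} = 0
g(5) = mex{0} = 1
g(6) = mex{0} = 1
g(7) = mex{0} = 1
g(8) = mex{0} = 1
So g(8) = 1.
For row B, compute g(0), g(1), … with moves {2, 3, 4, 6}:
g(0) = mex{} = 0
g(1) = mex{} = 0
g(2) = mex{0} = 1
g(3) = mex{0} = 1
g(4) = mex{0,1} = 2
g(5) = mex{0,1} = 2
g(6) = mex{0,1,2} = 3
g(7) = mex{0,1,2} = 3
So g(7) = 3.
Build the Grundy sequence for row C with g(k) = mex{g(k−s) : s ∈ {3, 4, 5}, s ≤ k}:
k:     0  1  2  3  4  5  6  7  8  9
g(k):  0  0  0  1  1  1  2  2  0  0
So g(9) = 0.
By the Sprague-Grundy theorem, the Grundy value of a sum of independent games is the XOR of the component values.
Combined value = 1 XOR 3 XOR 0 = 2.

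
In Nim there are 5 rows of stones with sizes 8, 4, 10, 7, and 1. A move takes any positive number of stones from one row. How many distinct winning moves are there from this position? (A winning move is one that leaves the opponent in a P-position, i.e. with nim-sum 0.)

Write each in binary and XOR column by column:
  1000  (8)
  0100  (4)
  1010  (10)
  0111  (7)
  0001  (1)
  ----
  0000  (0)
The nim-sum is already 0, so every move leaves a nonzero nim-sum — there are no winning moves.

0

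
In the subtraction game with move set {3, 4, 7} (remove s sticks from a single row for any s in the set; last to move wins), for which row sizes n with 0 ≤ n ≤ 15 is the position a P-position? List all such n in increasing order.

Compute g(0), g(1), … for moves {3, 4, 7}:
k:     0  1  2  3  4  5  6  7  8  9 10 11 12 13 14 15
g(k):  0  0  0  1  1  1  2  2  2  3  0  0  0  1  1  1
The P-positions (g = 0) in 0..15 are 0, 1, 2, 10, 11, 12.

0, 1, 2, 10, 11, 12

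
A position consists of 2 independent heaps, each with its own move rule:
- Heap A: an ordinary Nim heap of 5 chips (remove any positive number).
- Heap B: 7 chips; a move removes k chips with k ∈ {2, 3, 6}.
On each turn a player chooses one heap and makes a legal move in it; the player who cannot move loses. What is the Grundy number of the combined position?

Heap A is a plain Nim heap of size 5, so its Grundy value is 5.
Build the Grundy sequence for heap B with g(k) = mex{g(k−s) : s ∈ {2, 3, 6}, s ≤ k}:
g(0) = mex{} = 0
g(1) = mex{} = 0
g(2) = mex{0} = 1
g(3) = mex{0} = 1
g(4) = mex{0,1} = 2
g(5) = mex{1} = 0
g(6) = mex{0,1,2} = 3
g(7) = mex{0,2} = 1
So g(7) = 1.
By the Sprague-Grundy theorem, the Grundy value of a sum of independent games is the XOR of the component values.
Combined value = 5 XOR 1 = 4.

4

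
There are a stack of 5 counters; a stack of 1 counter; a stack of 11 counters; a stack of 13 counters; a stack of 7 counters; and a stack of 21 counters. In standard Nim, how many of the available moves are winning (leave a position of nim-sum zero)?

1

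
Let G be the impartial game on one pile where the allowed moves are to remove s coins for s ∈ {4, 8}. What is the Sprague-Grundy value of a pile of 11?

2

Compute g(0), g(1), … for moves {4, 8}:
g(0) = mex{} = 0
g(1) = mex{} = 0
g(2) = mex{} = 0
g(3) = mex{} = 0
g(4) = mex{0} = 1
g(5) = mex{0} = 1
g(6) = mex{0} = 1
g(7) = mex{0} = 1
g(8) = mex{0,1} = 2
g(9) = mex{0,1} = 2
g(10) = mex{0,1} = 2
g(11) = mex{0,1} = 2
So g(11) = 2.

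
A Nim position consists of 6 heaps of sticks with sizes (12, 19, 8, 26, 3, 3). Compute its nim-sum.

13

Compute the nim-sum pairwise:
12 ⊕ 19 = 31
31 ⊕ 8 = 23
23 ⊕ 26 = 13
13 ⊕ 3 = 14
14 ⊕ 3 = 13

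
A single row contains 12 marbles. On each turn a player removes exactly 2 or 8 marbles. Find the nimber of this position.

1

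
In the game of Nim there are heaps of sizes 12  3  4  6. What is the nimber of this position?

Nim-sum: 12 ^ 3 ^ 4 ^ 6 = 13.

13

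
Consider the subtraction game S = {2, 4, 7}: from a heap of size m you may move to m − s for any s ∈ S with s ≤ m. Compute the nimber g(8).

1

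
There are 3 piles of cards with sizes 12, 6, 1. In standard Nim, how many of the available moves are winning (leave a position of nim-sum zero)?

1

Nim-sum: 12 XOR 6 XOR 1 = 11.
The overall nim-sum is X = 11. A pile of size p has a winning move iff p XOR X < p (reduce it to p XOR X).
  12: 12 XOR 11 = 7 < 12 — winning move (to 7).
  6: 6 XOR 11 = 13 ≥ 6 — no move.
  1: 1 XOR 11 = 10 ≥ 1 — no move.
That gives 1 winning move.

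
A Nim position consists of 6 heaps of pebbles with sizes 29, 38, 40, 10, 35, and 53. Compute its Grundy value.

15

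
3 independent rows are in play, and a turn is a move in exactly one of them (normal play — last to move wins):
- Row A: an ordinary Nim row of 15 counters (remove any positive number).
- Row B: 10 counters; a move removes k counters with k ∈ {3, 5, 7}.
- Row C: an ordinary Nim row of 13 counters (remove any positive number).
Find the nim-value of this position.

2

Row A is a plain Nim row of size 15, so its Grundy value is 15.
Grundy values for row B (subtraction set {3, 5, 7}):
g(0) = mex{} = 0
g(1) = mex{} = 0
g(2) = mex{} = 0
g(3) = mex{0} = 1
g(4) = mex{0} = 1
g(5) = mex{0} = 1
g(6) = mex{0,1} = 2
g(7) = mex{0,1} = 2
g(8) = mex{0,1} = 2
g(9) = mex{0,1,2} = 3
g(10) = mex{1,2} = 0
So g(10) = 0.
Row C is a plain Nim row of size 13, so its Grundy value is 13.
By the Sprague-Grundy theorem, the Grundy value of a sum of independent games is the XOR of the component values.
Combined value = 15 ⊕ 0 ⊕ 13 = 2.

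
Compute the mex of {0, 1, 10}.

The values 0, 1 are all present; 2 is the first non-negative integer missing from the set.

2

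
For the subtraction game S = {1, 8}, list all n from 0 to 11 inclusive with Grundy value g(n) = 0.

0, 2, 4, 6, 9, 11

Build the Grundy sequence with g(k) = mex{g(k−s) : s ∈ {1, 8}, s ≤ k}:
k:     0  1  2  3  4  5  6  7  8  9 10 11
g(k):  0  1  0  1  0  1  0  1  2  0  1  0
The P-positions (g = 0) in 0..11 are 0, 2, 4, 6, 9, 11.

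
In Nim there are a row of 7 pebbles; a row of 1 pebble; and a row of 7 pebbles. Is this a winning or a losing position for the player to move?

Compute the nim-sum pairwise:
7 ⊕ 1 = 6
6 ⊕ 7 = 1
The nim-sum is 1 ≠ 0, so this is an N-position: the player to move can win.

Winning position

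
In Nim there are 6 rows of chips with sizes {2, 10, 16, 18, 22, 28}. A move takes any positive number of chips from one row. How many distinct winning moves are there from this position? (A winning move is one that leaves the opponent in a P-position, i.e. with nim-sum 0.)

Compute the nim-sum pairwise:
2 ⊕ 10 = 8
8 ⊕ 16 = 24
24 ⊕ 18 = 10
10 ⊕ 22 = 28
28 ⊕ 28 = 0
The nim-sum is already 0, so every move leaves a nonzero nim-sum — there are no winning moves.

0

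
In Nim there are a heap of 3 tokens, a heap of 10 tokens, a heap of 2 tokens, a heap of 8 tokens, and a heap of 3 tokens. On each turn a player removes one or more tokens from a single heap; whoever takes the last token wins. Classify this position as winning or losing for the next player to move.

Losing position

Compute the nim-sum pairwise:
3 ^ 10 = 9
9 ^ 2 = 11
11 ^ 8 = 3
3 ^ 3 = 0
The nim-sum is 0, so this is a P-position: the player to move is in a losing position under optimal play.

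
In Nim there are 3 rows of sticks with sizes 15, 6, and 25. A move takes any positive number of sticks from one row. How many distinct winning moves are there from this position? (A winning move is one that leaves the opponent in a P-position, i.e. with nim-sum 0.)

1

Nim-sum: 15 XOR 6 XOR 25 = 16.
The overall nim-sum is X = 16. A row of size p has a winning move iff p XOR X < p (reduce it to p XOR X).
  15: 15 XOR 16 = 31 ≥ 15 — no move.
  6: 6 XOR 16 = 22 ≥ 6 — no move.
  25: 25 XOR 16 = 9 < 25 — winning move (to 9).
That gives 1 winning move.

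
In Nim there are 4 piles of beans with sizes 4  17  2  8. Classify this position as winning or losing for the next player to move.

Nim-sum: 4 XOR 17 XOR 2 XOR 8 = 31.
The nim-sum is 31 ≠ 0, so this is an N-position: the player to move can win.

Winning position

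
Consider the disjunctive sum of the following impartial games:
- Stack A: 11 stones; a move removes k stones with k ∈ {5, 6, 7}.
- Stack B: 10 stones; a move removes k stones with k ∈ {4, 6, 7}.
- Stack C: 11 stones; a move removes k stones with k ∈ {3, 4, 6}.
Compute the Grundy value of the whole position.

0

For stack A, compute g(0), g(1), … with moves {5, 6, 7}:
g(0) = mex{} = 0
g(1) = mex{} = 0
g(2) = mex{} = 0
g(3) = mex{} = 0
g(4) = mex{} = 0
g(5) = mex{0} = 1
g(6) = mex{0} = 1
g(7) = mex{0} = 1
g(8) = mex{0} = 1
g(9) = mex{0} = 1
g(10) = mex{0,1} = 2
g(11) = mex{0,1} = 2
So g(11) = 2.
Build the Grundy sequence for stack B with g(k) = mex{g(k−s) : s ∈ {4, 6, 7}, s ≤ k}:
k:     0  1  2  3  4  5  6  7  8  9 10
g(k):  0  0  0  0  1  1  1  1  2  2  2
So g(10) = 2.
Build the Grundy sequence for stack C with g(k) = mex{g(k−s) : s ∈ {3, 4, 6}, s ≤ k}:
g(0) = mex{} = 0
g(1) = mex{} = 0
g(2) = mex{} = 0
g(3) = mex{0} = 1
g(4) = mex{0} = 1
g(5) = mex{0} = 1
g(6) = mex{0,1} = 2
g(7) = mex{0,1} = 2
g(8) = mex{0,1} = 2
g(9) = mex{1,2} = 0
g(10) = mex{1,2} = 0
g(11) = mex{1,2} = 0
So g(11) = 0.
By the Sprague-Grundy theorem, the Grundy value of a sum of independent games is the XOR of the component values.
Combined value = 2 XOR 2 XOR 0 = 0.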